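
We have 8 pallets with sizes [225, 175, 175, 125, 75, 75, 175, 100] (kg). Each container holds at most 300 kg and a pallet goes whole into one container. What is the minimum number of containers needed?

Total = 225 + 175 + 175 + 175 + 125 + 100 + 75 + 75 = 1125 kg.
Lower bound: ⌈1125/300⌉ = 4 containers.
A packing using 4 containers:
  container 1: 225 + 75 = 300
  container 2: 175 + 125 = 300
  container 3: 175 + 100 = 275
  container 4: 175 + 75 = 250
This matches the lower bound, so 4 is optimal.

4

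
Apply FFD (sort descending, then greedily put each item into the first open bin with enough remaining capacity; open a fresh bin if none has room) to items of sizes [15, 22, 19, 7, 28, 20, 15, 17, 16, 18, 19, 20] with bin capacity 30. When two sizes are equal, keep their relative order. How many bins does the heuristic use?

Sorted descending: 28, 22, 20, 20, 19, 19, 18, 17, 16, 15, 15, 7.
  28 → bin 1 (new)  [load 28/30]
  22 → bin 2 (new)  [load 22/30]
  20 → bin 3 (new)  [load 20/30]
  20 → bin 4 (new)  [load 20/30]
  19 → bin 5 (new)  [load 19/30]
  19 → bin 6 (new)  [load 19/30]
  18 → bin 7 (new)  [load 18/30]
  17 → bin 8 (new)  [load 17/30]
  16 → bin 9 (new)  [load 16/30]
  15 → bin 10 (new)  [load 15/30]
  15 → bin 10  [load 30/30]
  7 → bin 2  [load 29/30]
10 bins opened.

10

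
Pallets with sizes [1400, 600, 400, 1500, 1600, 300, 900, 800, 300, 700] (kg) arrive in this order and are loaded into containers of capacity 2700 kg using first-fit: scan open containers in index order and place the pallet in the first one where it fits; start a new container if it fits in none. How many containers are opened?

4

  1400 → container 1 (new)  [load 1400/2700]
  600 → container 1  [load 2000/2700]
  400 → container 1  [load 2400/2700]
  1500 → container 2 (new)  [load 1500/2700]
  1600 → container 3 (new)  [load 1600/2700]
  300 → container 1  [load 2700/2700]
  900 → container 2  [load 2400/2700]
  800 → container 3  [load 2400/2700]
  300 → container 2  [load 2700/2700]
  700 → container 4 (new)  [load 700/2700]
4 containers opened.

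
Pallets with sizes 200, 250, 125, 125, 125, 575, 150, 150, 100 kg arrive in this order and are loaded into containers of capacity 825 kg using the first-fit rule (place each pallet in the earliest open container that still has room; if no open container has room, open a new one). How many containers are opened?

3

  200 → container 1 (new)  [load 200/825]
  250 → container 1  [load 450/825]
  125 → container 1  [load 575/825]
  125 → container 1  [load 700/825]
  125 → container 1  [load 825/825]
  575 → container 2 (new)  [load 575/825]
  150 → container 2  [load 725/825]
  150 → container 3 (new)  [load 150/825]
  100 → container 2  [load 825/825]
3 containers opened.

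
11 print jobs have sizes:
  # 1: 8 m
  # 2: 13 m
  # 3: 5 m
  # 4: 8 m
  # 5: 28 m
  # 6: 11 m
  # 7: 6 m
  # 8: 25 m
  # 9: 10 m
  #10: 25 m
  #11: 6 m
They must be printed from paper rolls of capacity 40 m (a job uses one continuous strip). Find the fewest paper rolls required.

Total = 28 + 25 + 25 + 13 + 11 + 10 + 8 + 8 + 6 + 6 + 5 = 145 m.
Lower bound: ⌈145/40⌉ = 4 paper rolls.
A packing using 4 paper rolls:
  roll 1: 28 + 11 = 39
  roll 2: 25 + 13 = 38
  roll 3: 25 + 10 + 5 = 40
  roll 4: 8 + 8 + 6 + 6 = 28
This matches the lower bound, so 4 is optimal.

4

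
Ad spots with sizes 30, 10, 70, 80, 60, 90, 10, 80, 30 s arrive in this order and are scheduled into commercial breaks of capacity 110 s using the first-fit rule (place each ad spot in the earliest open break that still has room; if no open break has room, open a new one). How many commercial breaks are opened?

5

  30 → break 1 (new)  [load 30/110]
  10 → break 1  [load 40/110]
  70 → break 1  [load 110/110]
  80 → break 2 (new)  [load 80/110]
  60 → break 3 (new)  [load 60/110]
  90 → break 4 (new)  [load 90/110]
  10 → break 2  [load 90/110]
  80 → break 5 (new)  [load 80/110]
  30 → break 3  [load 90/110]
5 commercial breaks opened.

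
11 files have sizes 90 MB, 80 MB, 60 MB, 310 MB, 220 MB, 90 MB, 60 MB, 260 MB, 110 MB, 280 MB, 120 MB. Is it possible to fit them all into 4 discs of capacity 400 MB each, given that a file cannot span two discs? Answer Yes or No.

Total = 1680 MB; ⌈1680/400⌉ = 5.
At least 5 discs are required, but only 4 are allowed.

No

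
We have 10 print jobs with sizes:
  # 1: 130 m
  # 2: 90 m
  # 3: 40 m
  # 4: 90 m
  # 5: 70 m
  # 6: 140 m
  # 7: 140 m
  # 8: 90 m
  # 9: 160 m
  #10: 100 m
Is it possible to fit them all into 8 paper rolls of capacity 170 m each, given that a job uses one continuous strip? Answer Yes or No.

A valid assignment using 8 paper rolls:
  roll 1: 160 = 160
  roll 2: 140 = 140
  roll 3: 140 = 140
  roll 4: 130 + 40 = 170
  roll 5: 100 + 70 = 170
  roll 6: 90 = 90
  roll 7: 90 = 90
  roll 8: 90 = 90
Every load is within 170 m, so 8 paper rolls suffice.

Yes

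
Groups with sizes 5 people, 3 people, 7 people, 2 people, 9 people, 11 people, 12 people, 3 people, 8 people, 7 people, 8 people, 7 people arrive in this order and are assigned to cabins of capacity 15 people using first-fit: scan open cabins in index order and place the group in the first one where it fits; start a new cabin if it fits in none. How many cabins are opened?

  5 → cabin 1 (new)  [load 5/15]
  3 → cabin 1  [load 8/15]
  7 → cabin 1  [load 15/15]
  2 → cabin 2 (new)  [load 2/15]
  9 → cabin 2  [load 11/15]
  11 → cabin 3 (new)  [load 11/15]
  12 → cabin 4 (new)  [load 12/15]
  3 → cabin 2  [load 14/15]
  8 → cabin 5 (new)  [load 8/15]
  7 → cabin 5  [load 15/15]
  8 → cabin 6 (new)  [load 8/15]
  7 → cabin 6  [load 15/15]
6 cabins opened.

6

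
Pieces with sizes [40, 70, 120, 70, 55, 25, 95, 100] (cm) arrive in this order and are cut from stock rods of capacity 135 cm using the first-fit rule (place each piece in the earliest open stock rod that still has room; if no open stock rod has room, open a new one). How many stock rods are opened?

5

  40 → stock rod 1 (new)  [load 40/135]
  70 → stock rod 1  [load 110/135]
  120 → stock rod 2 (new)  [load 120/135]
  70 → stock rod 3 (new)  [load 70/135]
  55 → stock rod 3  [load 125/135]
  25 → stock rod 1  [load 135/135]
  95 → stock rod 4 (new)  [load 95/135]
  100 → stock rod 5 (new)  [load 100/135]
5 stock rods opened.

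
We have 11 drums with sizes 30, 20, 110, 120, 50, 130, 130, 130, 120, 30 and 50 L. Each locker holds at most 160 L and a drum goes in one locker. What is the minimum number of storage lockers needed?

Total = 130 + 130 + 130 + 120 + 120 + 110 + 50 + 50 + 30 + 30 + 20 = 920 L.
Lower bound: ⌈920/160⌉ = 6 storage lockers.
A packing using 7 storage lockers:
  locker 1: 130 + 30 = 160
  locker 2: 130 + 30 = 160
  locker 3: 130 + 20 = 150
  locker 4: 120 = 120
  locker 5: 120 = 120
  locker 6: 110 + 50 = 160
  locker 7: 50 = 50
No arrangement into 6 storage lockers stays within capacity, so 7 is optimal.

7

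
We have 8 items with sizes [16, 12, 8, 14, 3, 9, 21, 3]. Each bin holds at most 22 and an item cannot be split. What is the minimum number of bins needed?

4

Total = 21 + 16 + 14 + 12 + 9 + 8 + 3 + 3 = 86.
Lower bound: ⌈86/22⌉ = 4 bins.
A packing using 4 bins:
  bin 1: 21 = 21
  bin 2: 16 + 3 + 3 = 22
  bin 3: 14 + 8 = 22
  bin 4: 12 + 9 = 21
This matches the lower bound, so 4 is optimal.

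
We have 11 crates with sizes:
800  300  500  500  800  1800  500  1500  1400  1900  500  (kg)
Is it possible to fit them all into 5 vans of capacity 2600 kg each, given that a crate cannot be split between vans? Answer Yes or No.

Yes

A valid assignment using 5 vans:
  van 1: 1900 + 500 = 2400
  van 2: 1800 + 800 = 2600
  van 3: 1500 + 800 + 300 = 2600
  van 4: 1400 + 500 + 500 = 2400
  van 5: 500 = 500
Every load is within 2600 kg, so 5 vans suffice.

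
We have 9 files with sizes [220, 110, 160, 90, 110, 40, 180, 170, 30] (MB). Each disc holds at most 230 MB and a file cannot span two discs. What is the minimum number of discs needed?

Total = 220 + 180 + 170 + 160 + 110 + 110 + 90 + 40 + 30 = 1110 MB.
Lower bound: ⌈1110/230⌉ = 5 discs.
A packing using 6 discs:
  disc 1: 220 = 220
  disc 2: 180 + 40 = 220
  disc 3: 170 + 30 = 200
  disc 4: 160 = 160
  disc 5: 110 + 110 = 220
  disc 6: 90 = 90
No arrangement into 5 discs stays within capacity, so 6 is optimal.

6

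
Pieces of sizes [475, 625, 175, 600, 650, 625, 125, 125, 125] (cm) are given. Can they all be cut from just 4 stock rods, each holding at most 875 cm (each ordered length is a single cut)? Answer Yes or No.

Total = 3525 cm; ⌈3525/875⌉ = 5.
At least 5 stock rods are required, but only 4 are allowed.

No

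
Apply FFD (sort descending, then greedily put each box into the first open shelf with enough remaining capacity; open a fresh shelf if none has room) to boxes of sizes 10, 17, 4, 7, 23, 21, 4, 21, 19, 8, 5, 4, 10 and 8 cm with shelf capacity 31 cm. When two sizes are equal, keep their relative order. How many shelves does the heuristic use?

Sorted descending: 23, 21, 21, 19, 17, 10, 10, 8, 8, 7, 5, 4, 4, 4.
  23 → shelf 1 (new)  [load 23/31]
  21 → shelf 2 (new)  [load 21/31]
  21 → shelf 3 (new)  [load 21/31]
  19 → shelf 4 (new)  [load 19/31]
  17 → shelf 5 (new)  [load 17/31]
  10 → shelf 2  [load 31/31]
  10 → shelf 3  [load 31/31]
  8 → shelf 1  [load 31/31]
  8 → shelf 4  [load 27/31]
  7 → shelf 5  [load 24/31]
  5 → shelf 5  [load 29/31]
  4 → shelf 4  [load 31/31]
  4 → shelf 6 (new)  [load 4/31]
  4 → shelf 6  [load 8/31]
6 shelves opened.

6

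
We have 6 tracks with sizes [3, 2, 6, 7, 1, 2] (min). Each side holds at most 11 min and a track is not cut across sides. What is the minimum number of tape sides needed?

2

Total = 7 + 6 + 3 + 2 + 2 + 1 = 21 min.
Lower bound: ⌈21/11⌉ = 2 tape sides.
A packing using 2 tape sides:
  side 1: 7 + 3 + 1 = 11
  side 2: 6 + 2 + 2 = 10
This matches the lower bound, so 2 is optimal.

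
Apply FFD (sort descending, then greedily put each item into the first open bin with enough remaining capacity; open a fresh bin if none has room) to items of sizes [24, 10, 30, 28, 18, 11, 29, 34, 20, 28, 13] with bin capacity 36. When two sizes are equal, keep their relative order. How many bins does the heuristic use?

Sorted descending: 34, 30, 29, 28, 28, 24, 20, 18, 13, 11, 10.
  34 → bin 1 (new)  [load 34/36]
  30 → bin 2 (new)  [load 30/36]
  29 → bin 3 (new)  [load 29/36]
  28 → bin 4 (new)  [load 28/36]
  28 → bin 5 (new)  [load 28/36]
  24 → bin 6 (new)  [load 24/36]
  20 → bin 7 (new)  [load 20/36]
  18 → bin 8 (new)  [load 18/36]
  13 → bin 7  [load 33/36]
  11 → bin 6  [load 35/36]
  10 → bin 8  [load 28/36]
8 bins opened.

8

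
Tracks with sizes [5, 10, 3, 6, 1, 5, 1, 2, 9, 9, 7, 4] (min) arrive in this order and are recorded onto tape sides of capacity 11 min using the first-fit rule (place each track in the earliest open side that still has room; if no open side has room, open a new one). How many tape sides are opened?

6

  5 → side 1 (new)  [load 5/11]
  10 → side 2 (new)  [load 10/11]
  3 → side 1  [load 8/11]
  6 → side 3 (new)  [load 6/11]
  1 → side 1  [load 9/11]
  5 → side 3  [load 11/11]
  1 → side 1  [load 10/11]
  2 → side 4 (new)  [load 2/11]
  9 → side 4  [load 11/11]
  9 → side 5 (new)  [load 9/11]
  7 → side 6 (new)  [load 7/11]
  4 → side 6  [load 11/11]
6 tape sides opened.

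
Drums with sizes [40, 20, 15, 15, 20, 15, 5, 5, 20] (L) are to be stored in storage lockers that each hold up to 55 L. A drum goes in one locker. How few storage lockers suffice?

3

Total = 40 + 20 + 20 + 20 + 15 + 15 + 15 + 5 + 5 = 155 L.
Lower bound: ⌈155/55⌉ = 3 storage lockers.
A packing using 3 storage lockers:
  locker 1: 40 + 15 = 55
  locker 2: 20 + 20 + 15 = 55
  locker 3: 20 + 15 + 5 + 5 = 45
This matches the lower bound, so 3 is optimal.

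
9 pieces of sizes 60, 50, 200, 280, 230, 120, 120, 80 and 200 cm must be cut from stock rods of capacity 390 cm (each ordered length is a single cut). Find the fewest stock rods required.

Total = 280 + 230 + 200 + 200 + 120 + 120 + 80 + 60 + 50 = 1340 cm.
Lower bound: ⌈1340/390⌉ = 4 stock rods.
A packing using 4 stock rods:
  stock rod 1: 280 + 80 = 360
  stock rod 2: 230 + 120 = 350
  stock rod 3: 200 + 120 + 60 = 380
  stock rod 4: 200 + 50 = 250
This matches the lower bound, so 4 is optimal.

4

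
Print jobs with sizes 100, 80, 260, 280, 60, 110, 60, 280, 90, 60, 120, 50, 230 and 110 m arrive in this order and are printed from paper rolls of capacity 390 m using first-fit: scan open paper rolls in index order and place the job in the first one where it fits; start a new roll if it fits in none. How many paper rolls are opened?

  100 → roll 1 (new)  [load 100/390]
  80 → roll 1  [load 180/390]
  260 → roll 2 (new)  [load 260/390]
  280 → roll 3 (new)  [load 280/390]
  60 → roll 1  [load 240/390]
  110 → roll 1  [load 350/390]
  60 → roll 2  [load 320/390]
  280 → roll 4 (new)  [load 280/390]
  90 → roll 3  [load 370/390]
  60 → roll 2  [load 380/390]
  120 → roll 5 (new)  [load 120/390]
  50 → roll 4  [load 330/390]
  230 → roll 5  [load 350/390]
  110 → roll 6 (new)  [load 110/390]
6 paper rolls opened.

6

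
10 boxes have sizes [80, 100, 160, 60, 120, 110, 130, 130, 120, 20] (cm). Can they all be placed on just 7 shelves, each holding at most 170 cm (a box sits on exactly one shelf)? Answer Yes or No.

No

Total = 1030 cm; ⌈1030/170⌉ = 7.
The bound of 7 does not rule out 7, but exhaustive search shows no assignment into 7 shelves of capacity 170 cm exists — the minimum is 8.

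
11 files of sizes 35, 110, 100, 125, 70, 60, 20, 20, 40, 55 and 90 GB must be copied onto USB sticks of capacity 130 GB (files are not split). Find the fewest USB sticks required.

6

Total = 125 + 110 + 100 + 90 + 70 + 60 + 55 + 40 + 35 + 20 + 20 = 725 GB.
Lower bound: ⌈725/130⌉ = 6 USB sticks.
A packing using 6 USB sticks:
  USB stick 1: 125 = 125
  USB stick 2: 110 + 20 = 130
  USB stick 3: 100 + 20 = 120
  USB stick 4: 90 + 40 = 130
  USB stick 5: 70 + 60 = 130
  USB stick 6: 55 + 35 = 90
This matches the lower bound, so 6 is optimal.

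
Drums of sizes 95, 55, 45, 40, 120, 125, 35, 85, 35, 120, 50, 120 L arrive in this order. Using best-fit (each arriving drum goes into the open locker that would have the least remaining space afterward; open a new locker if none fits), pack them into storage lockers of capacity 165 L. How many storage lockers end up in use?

7

  95 → locker 1 (new)  [load 95/165]
  55 → locker 1  [load 150/165]
  45 → locker 2 (new)  [load 45/165]
  40 → locker 2  [load 85/165]
  120 → locker 3 (new)  [load 120/165]
  125 → locker 4 (new)  [load 125/165]
  35 → locker 4  [load 160/165]
  85 → locker 5 (new)  [load 85/165]
  35 → locker 3  [load 155/165]
  120 → locker 6 (new)  [load 120/165]
  50 → locker 2  [load 135/165]
  120 → locker 7 (new)  [load 120/165]
7 storage lockers opened.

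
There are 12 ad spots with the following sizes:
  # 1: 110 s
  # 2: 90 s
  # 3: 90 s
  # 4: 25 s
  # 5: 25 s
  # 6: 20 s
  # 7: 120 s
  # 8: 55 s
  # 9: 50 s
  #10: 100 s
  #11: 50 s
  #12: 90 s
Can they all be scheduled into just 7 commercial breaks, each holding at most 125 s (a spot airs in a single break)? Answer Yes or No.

Total = 825 s; ⌈825/125⌉ = 7.
The bound of 7 does not rule out 7, but exhaustive search shows no assignment into 7 commercial breaks of capacity 125 s exists — the minimum is 8.

No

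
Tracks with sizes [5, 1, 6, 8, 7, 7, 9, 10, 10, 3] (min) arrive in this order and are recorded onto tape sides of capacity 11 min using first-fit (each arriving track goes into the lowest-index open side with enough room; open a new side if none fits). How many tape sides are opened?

8

  5 → side 1 (new)  [load 5/11]
  1 → side 1  [load 6/11]
  6 → side 2 (new)  [load 6/11]
  8 → side 3 (new)  [load 8/11]
  7 → side 4 (new)  [load 7/11]
  7 → side 5 (new)  [load 7/11]
  9 → side 6 (new)  [load 9/11]
  10 → side 7 (new)  [load 10/11]
  10 → side 8 (new)  [load 10/11]
  3 → side 1  [load 9/11]
8 tape sides opened.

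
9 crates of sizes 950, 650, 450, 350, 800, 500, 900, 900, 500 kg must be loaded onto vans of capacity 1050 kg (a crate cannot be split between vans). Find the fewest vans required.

Total = 950 + 900 + 900 + 800 + 650 + 500 + 500 + 450 + 350 = 6000 kg.
Lower bound: ⌈6000/1050⌉ = 6 vans.
A packing using 7 vans:
  van 1: 950 = 950
  van 2: 900 = 900
  van 3: 900 = 900
  van 4: 800 = 800
  van 5: 650 + 350 = 1000
  van 6: 500 + 500 = 1000
  van 7: 450 = 450
No arrangement into 6 vans stays within capacity, so 7 is optimal.

7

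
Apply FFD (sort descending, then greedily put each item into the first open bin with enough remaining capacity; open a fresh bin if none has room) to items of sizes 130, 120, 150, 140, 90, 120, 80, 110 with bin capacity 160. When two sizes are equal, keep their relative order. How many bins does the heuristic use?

Sorted descending: 150, 140, 130, 120, 120, 110, 90, 80.
  150 → bin 1 (new)  [load 150/160]
  140 → bin 2 (new)  [load 140/160]
  130 → bin 3 (new)  [load 130/160]
  120 → bin 4 (new)  [load 120/160]
  120 → bin 5 (new)  [load 120/160]
  110 → bin 6 (new)  [load 110/160]
  90 → bin 7 (new)  [load 90/160]
  80 → bin 8 (new)  [load 80/160]
8 bins opened.

8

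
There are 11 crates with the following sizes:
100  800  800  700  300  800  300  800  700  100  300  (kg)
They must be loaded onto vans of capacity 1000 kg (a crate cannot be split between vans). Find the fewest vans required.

7

Total = 800 + 800 + 800 + 800 + 700 + 700 + 300 + 300 + 300 + 100 + 100 = 5700 kg.
Lower bound: ⌈5700/1000⌉ = 6 vans.
A packing using 7 vans:
  van 1: 800 + 100 + 100 = 1000
  van 2: 800 = 800
  van 3: 800 = 800
  van 4: 800 = 800
  van 5: 700 + 300 = 1000
  van 6: 700 + 300 = 1000
  van 7: 300 = 300
No arrangement into 6 vans stays within capacity, so 7 is optimal.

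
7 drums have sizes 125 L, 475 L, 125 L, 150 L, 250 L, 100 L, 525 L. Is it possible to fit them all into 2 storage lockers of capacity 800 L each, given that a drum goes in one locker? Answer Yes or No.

No

Total = 1750 L; ⌈1750/800⌉ = 3.
At least 3 storage lockers are required, but only 2 are allowed.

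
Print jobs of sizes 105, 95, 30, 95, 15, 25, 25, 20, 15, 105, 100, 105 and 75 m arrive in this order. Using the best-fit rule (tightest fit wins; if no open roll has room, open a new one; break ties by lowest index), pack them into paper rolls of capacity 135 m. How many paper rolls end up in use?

7

  105 → roll 1 (new)  [load 105/135]
  95 → roll 2 (new)  [load 95/135]
  30 → roll 1  [load 135/135]
  95 → roll 3 (new)  [load 95/135]
  15 → roll 2  [load 110/135]
  25 → roll 2  [load 135/135]
  25 → roll 3  [load 120/135]
  20 → roll 4 (new)  [load 20/135]
  15 → roll 3  [load 135/135]
  105 → roll 4  [load 125/135]
  100 → roll 5 (new)  [load 100/135]
  105 → roll 6 (new)  [load 105/135]
  75 → roll 7 (new)  [load 75/135]
7 paper rolls opened.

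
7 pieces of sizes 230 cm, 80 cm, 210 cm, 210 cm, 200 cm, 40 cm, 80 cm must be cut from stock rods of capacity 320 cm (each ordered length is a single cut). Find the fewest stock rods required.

Total = 230 + 210 + 210 + 200 + 80 + 80 + 40 = 1050 cm.
Lower bound: ⌈1050/320⌉ = 4 stock rods.
A packing using 4 stock rods:
  stock rod 1: 230 + 80 = 310
  stock rod 2: 210 + 80 = 290
  stock rod 3: 210 + 40 = 250
  stock rod 4: 200 = 200
This matches the lower bound, so 4 is optimal.

4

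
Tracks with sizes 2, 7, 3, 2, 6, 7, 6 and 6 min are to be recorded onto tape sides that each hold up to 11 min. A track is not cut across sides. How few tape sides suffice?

5

Total = 7 + 7 + 6 + 6 + 6 + 3 + 2 + 2 = 39 min.
Lower bound: ⌈39/11⌉ = 4 tape sides.
Also, 5 tracks each exceed 11/2 min, and no two of those can share a side, so at least 5 tape sides are needed.
A packing using 5 tape sides:
  side 1: 7 + 3 = 10
  side 2: 7 + 2 + 2 = 11
  side 3: 6 = 6
  side 4: 6 = 6
  side 5: 6 = 6
This matches the lower bound, so 5 is optimal.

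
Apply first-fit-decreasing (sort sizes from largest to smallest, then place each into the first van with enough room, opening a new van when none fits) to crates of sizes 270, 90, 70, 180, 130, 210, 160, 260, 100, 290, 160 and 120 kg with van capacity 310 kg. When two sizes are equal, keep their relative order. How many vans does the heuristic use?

8

Sorted descending: 290, 270, 260, 210, 180, 160, 160, 130, 120, 100, 90, 70.
  290 → van 1 (new)  [load 290/310]
  270 → van 2 (new)  [load 270/310]
  260 → van 3 (new)  [load 260/310]
  210 → van 4 (new)  [load 210/310]
  180 → van 5 (new)  [load 180/310]
  160 → van 6 (new)  [load 160/310]
  160 → van 7 (new)  [load 160/310]
  130 → van 5  [load 310/310]
  120 → van 6  [load 280/310]
  100 → van 4  [load 310/310]
  90 → van 7  [load 250/310]
  70 → van 8 (new)  [load 70/310]
8 vans opened.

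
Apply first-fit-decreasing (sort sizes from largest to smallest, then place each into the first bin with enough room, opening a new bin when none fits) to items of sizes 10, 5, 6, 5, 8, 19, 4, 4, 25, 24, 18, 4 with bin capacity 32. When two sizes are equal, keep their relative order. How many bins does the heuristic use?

5

Sorted descending: 25, 24, 19, 18, 10, 8, 6, 5, 5, 4, 4, 4.
  25 → bin 1 (new)  [load 25/32]
  24 → bin 2 (new)  [load 24/32]
  19 → bin 3 (new)  [load 19/32]
  18 → bin 4 (new)  [load 18/32]
  10 → bin 3  [load 29/32]
  8 → bin 2  [load 32/32]
  6 → bin 1  [load 31/32]
  5 → bin 4  [load 23/32]
  5 → bin 4  [load 28/32]
  4 → bin 4  [load 32/32]
  4 → bin 5 (new)  [load 4/32]
  4 → bin 5  [load 8/32]
5 bins opened.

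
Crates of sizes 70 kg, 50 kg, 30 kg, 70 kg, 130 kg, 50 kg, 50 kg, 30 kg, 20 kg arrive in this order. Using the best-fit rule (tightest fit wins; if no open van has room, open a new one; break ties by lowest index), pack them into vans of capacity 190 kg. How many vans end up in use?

3

  70 → van 1 (new)  [load 70/190]
  50 → van 1  [load 120/190]
  30 → van 1  [load 150/190]
  70 → van 2 (new)  [load 70/190]
  130 → van 3 (new)  [load 130/190]
  50 → van 3  [load 180/190]
  50 → van 2  [load 120/190]
  30 → van 1  [load 180/190]
  20 → van 2  [load 140/190]
3 vans opened.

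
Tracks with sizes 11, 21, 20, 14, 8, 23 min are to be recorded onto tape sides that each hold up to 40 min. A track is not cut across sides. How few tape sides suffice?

3

Total = 23 + 21 + 20 + 14 + 11 + 8 = 97 min.
Lower bound: ⌈97/40⌉ = 3 tape sides.
A packing using 3 tape sides:
  side 1: 23 + 14 = 37
  side 2: 21 + 11 + 8 = 40
  side 3: 20 = 20
This matches the lower bound, so 3 is optimal.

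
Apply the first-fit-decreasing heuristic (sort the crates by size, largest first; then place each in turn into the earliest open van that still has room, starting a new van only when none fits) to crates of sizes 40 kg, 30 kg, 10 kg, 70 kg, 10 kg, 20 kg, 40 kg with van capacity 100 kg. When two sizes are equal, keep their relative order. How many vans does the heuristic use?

3

Sorted descending: 70, 40, 40, 30, 20, 10, 10.
  70 → van 1 (new)  [load 70/100]
  40 → van 2 (new)  [load 40/100]
  40 → van 2  [load 80/100]
  30 → van 1  [load 100/100]
  20 → van 2  [load 100/100]
  10 → van 3 (new)  [load 10/100]
  10 → van 3  [load 20/100]
3 vans opened.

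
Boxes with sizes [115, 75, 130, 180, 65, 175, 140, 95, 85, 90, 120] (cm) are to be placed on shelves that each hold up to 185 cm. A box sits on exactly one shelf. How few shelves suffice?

8

Total = 180 + 175 + 140 + 130 + 120 + 115 + 95 + 90 + 85 + 75 + 65 = 1270 cm.
Lower bound: ⌈1270/185⌉ = 7 shelves.
A packing using 8 shelves:
  shelf 1: 180 = 180
  shelf 2: 175 = 175
  shelf 3: 140 = 140
  shelf 4: 130 = 130
  shelf 5: 120 + 65 = 185
  shelf 6: 115 = 115
  shelf 7: 95 + 90 = 185
  shelf 8: 85 + 75 = 160
No arrangement into 7 shelves stays within capacity, so 8 is optimal.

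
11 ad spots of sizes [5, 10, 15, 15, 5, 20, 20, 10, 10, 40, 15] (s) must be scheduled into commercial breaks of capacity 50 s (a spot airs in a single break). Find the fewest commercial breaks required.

4

Total = 40 + 20 + 20 + 15 + 15 + 15 + 10 + 10 + 10 + 5 + 5 = 165 s.
Lower bound: ⌈165/50⌉ = 4 commercial breaks.
A packing using 4 commercial breaks:
  break 1: 40 + 10 = 50
  break 2: 20 + 20 + 10 = 50
  break 3: 15 + 15 + 15 + 5 = 50
  break 4: 10 + 5 = 15
This matches the lower bound, so 4 is optimal.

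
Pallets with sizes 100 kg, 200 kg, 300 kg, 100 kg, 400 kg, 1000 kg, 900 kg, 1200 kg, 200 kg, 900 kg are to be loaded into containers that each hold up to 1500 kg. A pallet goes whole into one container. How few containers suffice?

4

Total = 1200 + 1000 + 900 + 900 + 400 + 300 + 200 + 200 + 100 + 100 = 5300 kg.
Lower bound: ⌈5300/1500⌉ = 4 containers.
A packing using 4 containers:
  container 1: 1200 + 300 = 1500
  container 2: 1000 + 400 + 100 = 1500
  container 3: 900 + 200 + 200 + 100 = 1400
  container 4: 900 = 900
This matches the lower bound, so 4 is optimal.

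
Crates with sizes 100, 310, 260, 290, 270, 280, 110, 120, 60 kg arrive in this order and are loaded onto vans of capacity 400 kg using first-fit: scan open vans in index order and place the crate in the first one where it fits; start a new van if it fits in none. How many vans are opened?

  100 → van 1 (new)  [load 100/400]
  310 → van 2 (new)  [load 310/400]
  260 → van 1  [load 360/400]
  290 → van 3 (new)  [load 290/400]
  270 → van 4 (new)  [load 270/400]
  280 → van 5 (new)  [load 280/400]
  110 → van 3  [load 400/400]
  120 → van 4  [load 390/400]
  60 → van 2  [load 370/400]
5 vans opened.

5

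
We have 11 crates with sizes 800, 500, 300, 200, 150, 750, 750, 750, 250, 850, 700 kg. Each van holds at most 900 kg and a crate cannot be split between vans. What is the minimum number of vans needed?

8

Total = 850 + 800 + 750 + 750 + 750 + 700 + 500 + 300 + 250 + 200 + 150 = 6000 kg.
Lower bound: ⌈6000/900⌉ = 7 vans.
A packing using 8 vans:
  van 1: 850 = 850
  van 2: 800 = 800
  van 3: 750 + 150 = 900
  van 4: 750 = 750
  van 5: 750 = 750
  van 6: 700 + 200 = 900
  van 7: 500 + 300 = 800
  van 8: 250 = 250
No arrangement into 7 vans stays within capacity, so 8 is optimal.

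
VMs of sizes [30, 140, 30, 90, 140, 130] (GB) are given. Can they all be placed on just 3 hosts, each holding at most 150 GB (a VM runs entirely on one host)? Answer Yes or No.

Total = 560 GB; ⌈560/150⌉ = 4.
At least 4 hosts are required, but only 3 are allowed.

No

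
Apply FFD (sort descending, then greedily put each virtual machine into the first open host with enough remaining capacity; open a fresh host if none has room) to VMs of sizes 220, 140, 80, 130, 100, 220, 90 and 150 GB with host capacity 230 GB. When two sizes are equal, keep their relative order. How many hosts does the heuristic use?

5

Sorted descending: 220, 220, 150, 140, 130, 100, 90, 80.
  220 → host 1 (new)  [load 220/230]
  220 → host 2 (new)  [load 220/230]
  150 → host 3 (new)  [load 150/230]
  140 → host 4 (new)  [load 140/230]
  130 → host 5 (new)  [load 130/230]
  100 → host 5  [load 230/230]
  90 → host 4  [load 230/230]
  80 → host 3  [load 230/230]
5 hosts opened.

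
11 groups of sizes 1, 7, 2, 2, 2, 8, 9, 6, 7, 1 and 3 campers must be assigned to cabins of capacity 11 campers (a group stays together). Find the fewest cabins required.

Total = 9 + 8 + 7 + 7 + 6 + 3 + 2 + 2 + 2 + 1 + 1 = 48 campers.
Lower bound: ⌈48/11⌉ = 5 cabins.
A packing using 5 cabins:
  cabin 1: 9 + 2 = 11
  cabin 2: 8 + 3 = 11
  cabin 3: 7 + 2 + 2 = 11
  cabin 4: 7 + 1 + 1 = 9
  cabin 5: 6 = 6
This matches the lower bound, so 5 is optimal.

5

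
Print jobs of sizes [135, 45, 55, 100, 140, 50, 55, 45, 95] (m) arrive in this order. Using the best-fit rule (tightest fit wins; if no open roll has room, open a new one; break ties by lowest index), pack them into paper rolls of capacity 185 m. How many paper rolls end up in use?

  135 → roll 1 (new)  [load 135/185]
  45 → roll 1  [load 180/185]
  55 → roll 2 (new)  [load 55/185]
  100 → roll 2  [load 155/185]
  140 → roll 3 (new)  [load 140/185]
  50 → roll 4 (new)  [load 50/185]
  55 → roll 4  [load 105/185]
  45 → roll 3  [load 185/185]
  95 → roll 5 (new)  [load 95/185]
5 paper rolls opened.

5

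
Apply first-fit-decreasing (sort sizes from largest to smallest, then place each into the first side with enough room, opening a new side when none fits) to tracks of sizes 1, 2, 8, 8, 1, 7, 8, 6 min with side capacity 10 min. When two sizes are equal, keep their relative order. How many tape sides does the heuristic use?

5

Sorted descending: 8, 8, 8, 7, 6, 2, 1, 1.
  8 → side 1 (new)  [load 8/10]
  8 → side 2 (new)  [load 8/10]
  8 → side 3 (new)  [load 8/10]
  7 → side 4 (new)  [load 7/10]
  6 → side 5 (new)  [load 6/10]
  2 → side 1  [load 10/10]
  1 → side 2  [load 9/10]
  1 → side 2  [load 10/10]
5 tape sides opened.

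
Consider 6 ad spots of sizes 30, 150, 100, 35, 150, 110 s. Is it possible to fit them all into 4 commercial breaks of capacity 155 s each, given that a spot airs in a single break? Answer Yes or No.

A valid assignment using 4 commercial breaks:
  break 1: 150 = 150
  break 2: 150 = 150
  break 3: 110 + 35 = 145
  break 4: 100 + 30 = 130
Every load is within 155 s, so 4 commercial breaks suffice.

Yes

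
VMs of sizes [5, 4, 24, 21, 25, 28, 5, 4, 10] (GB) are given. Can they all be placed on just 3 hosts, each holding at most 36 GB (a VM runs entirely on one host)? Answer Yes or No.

No

Total = 126 GB; ⌈126/36⌉ = 4.
At least 4 hosts are required, but only 3 are allowed.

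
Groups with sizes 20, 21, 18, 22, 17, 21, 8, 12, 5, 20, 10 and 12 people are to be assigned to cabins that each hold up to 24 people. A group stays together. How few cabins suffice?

9

Total = 22 + 21 + 21 + 20 + 20 + 18 + 17 + 12 + 12 + 10 + 8 + 5 = 186 people.
Lower bound: ⌈186/24⌉ = 8 cabins.
A packing using 9 cabins:
  cabin 1: 22 = 22
  cabin 2: 21 = 21
  cabin 3: 21 = 21
  cabin 4: 20 = 20
  cabin 5: 20 = 20
  cabin 6: 18 + 5 = 23
  cabin 7: 17 = 17
  cabin 8: 12 + 12 = 24
  cabin 9: 10 + 8 = 18
No arrangement into 8 cabins stays within capacity, so 9 is optimal.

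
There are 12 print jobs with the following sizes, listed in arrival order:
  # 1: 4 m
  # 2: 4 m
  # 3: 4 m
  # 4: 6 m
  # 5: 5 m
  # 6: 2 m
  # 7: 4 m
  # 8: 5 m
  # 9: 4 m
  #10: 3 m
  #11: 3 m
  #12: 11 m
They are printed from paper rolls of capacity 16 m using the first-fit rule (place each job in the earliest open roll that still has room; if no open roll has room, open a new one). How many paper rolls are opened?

4

  4 → roll 1 (new)  [load 4/16]
  4 → roll 1  [load 8/16]
  4 → roll 1  [load 12/16]
  6 → roll 2 (new)  [load 6/16]
  5 → roll 2  [load 11/16]
  2 → roll 1  [load 14/16]
  4 → roll 2  [load 15/16]
  5 → roll 3 (new)  [load 5/16]
  4 → roll 3  [load 9/16]
  3 → roll 3  [load 12/16]
  3 → roll 3  [load 15/16]
  11 → roll 4 (new)  [load 11/16]
4 paper rolls opened.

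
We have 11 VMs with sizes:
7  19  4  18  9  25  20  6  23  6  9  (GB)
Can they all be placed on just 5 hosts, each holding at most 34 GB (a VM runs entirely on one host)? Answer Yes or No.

A valid assignment using 5 hosts:
  host 1: 25 + 9 = 34
  host 2: 23 + 9 = 32
  host 3: 20 + 7 + 6 = 33
  host 4: 19 + 6 + 4 = 29
  host 5: 18 = 18
Every load is within 34 GB, so 5 hosts suffice.

Yes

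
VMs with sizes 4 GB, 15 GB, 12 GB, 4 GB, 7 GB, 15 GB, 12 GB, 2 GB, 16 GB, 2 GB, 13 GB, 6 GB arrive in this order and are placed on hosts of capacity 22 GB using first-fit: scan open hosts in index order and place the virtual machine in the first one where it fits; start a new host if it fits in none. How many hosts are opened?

6

  4 → host 1 (new)  [load 4/22]
  15 → host 1  [load 19/22]
  12 → host 2 (new)  [load 12/22]
  4 → host 2  [load 16/22]
  7 → host 3 (new)  [load 7/22]
  15 → host 3  [load 22/22]
  12 → host 4 (new)  [load 12/22]
  2 → host 1  [load 21/22]
  16 → host 5 (new)  [load 16/22]
  2 → host 2  [load 18/22]
  13 → host 6 (new)  [load 13/22]
  6 → host 4  [load 18/22]
6 hosts opened.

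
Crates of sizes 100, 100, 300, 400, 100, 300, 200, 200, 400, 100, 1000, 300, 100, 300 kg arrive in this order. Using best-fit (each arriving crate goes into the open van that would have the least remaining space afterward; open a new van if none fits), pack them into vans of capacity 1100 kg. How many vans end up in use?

  100 → van 1 (new)  [load 100/1100]
  100 → van 1  [load 200/1100]
  300 → van 1  [load 500/1100]
  400 → van 1  [load 900/1100]
  100 → van 1  [load 1000/1100]
  300 → van 2 (new)  [load 300/1100]
  200 → van 2  [load 500/1100]
  200 → van 2  [load 700/1100]
  400 → van 2  [load 1100/1100]
  100 → van 1  [load 1100/1100]
  1000 → van 3 (new)  [load 1000/1100]
  300 → van 4 (new)  [load 300/1100]
  100 → van 3  [load 1100/1100]
  300 → van 4  [load 600/1100]
4 vans opened.

4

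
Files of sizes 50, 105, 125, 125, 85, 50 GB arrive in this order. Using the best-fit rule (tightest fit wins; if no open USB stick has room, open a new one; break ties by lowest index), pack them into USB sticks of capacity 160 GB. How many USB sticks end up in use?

  50 → USB stick 1 (new)  [load 50/160]
  105 → USB stick 1  [load 155/160]
  125 → USB stick 2 (new)  [load 125/160]
  125 → USB stick 3 (new)  [load 125/160]
  85 → USB stick 4 (new)  [load 85/160]
  50 → USB stick 4  [load 135/160]
4 USB sticks opened.

4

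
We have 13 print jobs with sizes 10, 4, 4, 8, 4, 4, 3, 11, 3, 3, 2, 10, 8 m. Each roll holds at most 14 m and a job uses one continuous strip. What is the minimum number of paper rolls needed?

6

Total = 11 + 10 + 10 + 8 + 8 + 4 + 4 + 4 + 4 + 3 + 3 + 3 + 2 = 74 m.
Lower bound: ⌈74/14⌉ = 6 paper rolls.
A packing using 6 paper rolls:
  roll 1: 11 + 3 = 14
  roll 2: 10 + 4 = 14
  roll 3: 10 + 4 = 14
  roll 4: 8 + 4 + 2 = 14
  roll 5: 8 + 4 = 12
  roll 6: 3 + 3 = 6
This matches the lower bound, so 6 is optimal.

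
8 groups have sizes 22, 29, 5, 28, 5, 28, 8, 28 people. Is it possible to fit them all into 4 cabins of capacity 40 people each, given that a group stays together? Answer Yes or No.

No

Total = 153 people; ⌈153/40⌉ = 4.
5 groups each exceed half the capacity and cannot share a cabin, forcing at least 5 cabins.
At least 5 cabins are required, but only 4 are allowed.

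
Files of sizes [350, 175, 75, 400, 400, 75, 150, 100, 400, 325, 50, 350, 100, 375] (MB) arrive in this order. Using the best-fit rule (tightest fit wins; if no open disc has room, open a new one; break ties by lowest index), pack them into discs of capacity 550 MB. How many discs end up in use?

  350 → disc 1 (new)  [load 350/550]
  175 → disc 1  [load 525/550]
  75 → disc 2 (new)  [load 75/550]
  400 → disc 2  [load 475/550]
  400 → disc 3 (new)  [load 400/550]
  75 → disc 2  [load 550/550]
  150 → disc 3  [load 550/550]
  100 → disc 4 (new)  [load 100/550]
  400 → disc 4  [load 500/550]
  325 → disc 5 (new)  [load 325/550]
  50 → disc 4  [load 550/550]
  350 → disc 6 (new)  [load 350/550]
  100 → disc 6  [load 450/550]
  375 → disc 7 (new)  [load 375/550]
7 discs opened.

7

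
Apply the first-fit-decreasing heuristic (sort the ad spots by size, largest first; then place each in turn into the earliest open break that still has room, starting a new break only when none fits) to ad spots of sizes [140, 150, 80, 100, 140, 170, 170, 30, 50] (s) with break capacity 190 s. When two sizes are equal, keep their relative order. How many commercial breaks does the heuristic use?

6

Sorted descending: 170, 170, 150, 140, 140, 100, 80, 50, 30.
  170 → break 1 (new)  [load 170/190]
  170 → break 2 (new)  [load 170/190]
  150 → break 3 (new)  [load 150/190]
  140 → break 4 (new)  [load 140/190]
  140 → break 5 (new)  [load 140/190]
  100 → break 6 (new)  [load 100/190]
  80 → break 6  [load 180/190]
  50 → break 4  [load 190/190]
  30 → break 3  [load 180/190]
6 commercial breaks opened.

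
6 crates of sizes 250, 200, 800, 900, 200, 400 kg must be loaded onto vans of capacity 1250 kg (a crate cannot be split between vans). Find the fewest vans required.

Total = 900 + 800 + 400 + 250 + 200 + 200 = 2750 kg.
Lower bound: ⌈2750/1250⌉ = 3 vans.
A packing using 3 vans:
  van 1: 900 + 250 = 1150
  van 2: 800 + 400 = 1200
  van 3: 200 + 200 = 400
This matches the lower bound, so 3 is optimal.

3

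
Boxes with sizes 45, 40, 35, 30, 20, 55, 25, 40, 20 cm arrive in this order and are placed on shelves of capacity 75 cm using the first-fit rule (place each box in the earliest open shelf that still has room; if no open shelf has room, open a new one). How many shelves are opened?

  45 → shelf 1 (new)  [load 45/75]
  40 → shelf 2 (new)  [load 40/75]
  35 → shelf 2  [load 75/75]
  30 → shelf 1  [load 75/75]
  20 → shelf 3 (new)  [load 20/75]
  55 → shelf 3  [load 75/75]
  25 → shelf 4 (new)  [load 25/75]
  40 → shelf 4  [load 65/75]
  20 → shelf 5 (new)  [load 20/75]
5 shelves opened.

5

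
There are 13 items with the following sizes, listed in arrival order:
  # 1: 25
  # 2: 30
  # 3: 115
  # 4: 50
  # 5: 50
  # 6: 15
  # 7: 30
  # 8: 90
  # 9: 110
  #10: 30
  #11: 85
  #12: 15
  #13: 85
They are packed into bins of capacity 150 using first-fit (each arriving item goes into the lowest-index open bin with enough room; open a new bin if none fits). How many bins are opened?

6

  25 → bin 1 (new)  [load 25/150]
  30 → bin 1  [load 55/150]
  115 → bin 2 (new)  [load 115/150]
  50 → bin 1  [load 105/150]
  50 → bin 3 (new)  [load 50/150]
  15 → bin 1  [load 120/150]
  30 → bin 1  [load 150/150]
  90 → bin 3  [load 140/150]
  110 → bin 4 (new)  [load 110/150]
  30 → bin 2  [load 145/150]
  85 → bin 5 (new)  [load 85/150]
  15 → bin 4  [load 125/150]
  85 → bin 6 (new)  [load 85/150]
6 bins opened.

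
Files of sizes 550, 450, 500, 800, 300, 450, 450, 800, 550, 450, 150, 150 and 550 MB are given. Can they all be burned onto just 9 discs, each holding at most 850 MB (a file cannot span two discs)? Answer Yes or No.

Total = 6150 MB; ⌈6150/850⌉ = 8.
10 files each exceed half the capacity and cannot share a disc, forcing at least 10 discs.
At least 10 discs are required, but only 9 are allowed.

No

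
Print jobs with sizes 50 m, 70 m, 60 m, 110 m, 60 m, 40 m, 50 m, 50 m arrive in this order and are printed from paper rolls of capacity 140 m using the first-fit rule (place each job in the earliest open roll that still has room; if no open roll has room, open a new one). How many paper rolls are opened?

4

  50 → roll 1 (new)  [load 50/140]
  70 → roll 1  [load 120/140]
  60 → roll 2 (new)  [load 60/140]
  110 → roll 3 (new)  [load 110/140]
  60 → roll 2  [load 120/140]
  40 → roll 4 (new)  [load 40/140]
  50 → roll 4  [load 90/140]
  50 → roll 4  [load 140/140]
4 paper rolls opened.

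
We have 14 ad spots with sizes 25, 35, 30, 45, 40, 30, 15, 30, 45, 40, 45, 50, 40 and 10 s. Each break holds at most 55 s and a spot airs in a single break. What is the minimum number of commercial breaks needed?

Total = 50 + 45 + 45 + 45 + 40 + 40 + 40 + 35 + 30 + 30 + 30 + 25 + 15 + 10 = 480 s.
Lower bound: ⌈480/55⌉ = 9 commercial breaks.
Also, 11 ad spots each exceed 55/2 s, and no two of those can share a break, so at least 11 commercial breaks are needed.
A packing using 11 commercial breaks:
  break 1: 50 = 50
  break 2: 45 + 10 = 55
  break 3: 45 = 45
  break 4: 45 = 45
  break 5: 40 + 15 = 55
  break 6: 40 = 40
  break 7: 40 = 40
  break 8: 35 = 35
  break 9: 30 + 25 = 55
  break 10: 30 = 30
  break 11: 30 = 30
This matches the lower bound, so 11 is optimal.

11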